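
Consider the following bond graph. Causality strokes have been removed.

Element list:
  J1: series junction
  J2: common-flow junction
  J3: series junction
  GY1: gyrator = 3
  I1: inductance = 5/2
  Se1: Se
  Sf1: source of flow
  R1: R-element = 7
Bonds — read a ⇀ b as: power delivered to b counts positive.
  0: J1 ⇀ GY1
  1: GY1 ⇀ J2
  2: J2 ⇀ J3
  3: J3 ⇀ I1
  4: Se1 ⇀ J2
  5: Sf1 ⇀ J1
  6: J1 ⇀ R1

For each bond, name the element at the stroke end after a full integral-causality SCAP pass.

b0 stroke at J1
b1 stroke at J2
b2 stroke at J3
b3 stroke at I1
b4 stroke at J2
b5 stroke at Sf1
b6 stroke at J1

β4 |J2  (Se1 fixes effort; stroke away)
β5 |Sf1  (Sf1: flow source, stroke at near end)
β0 |J1  (J1 flow already set via bond 5)
β6 |J1  (1-jn J1 has f-setter on 5)
β1 |J2  (GY GY1: same side as bond 0)
β2 |J3  (J2: last free bond brings flow in)
β3 |I1  (J3 needs exactly one f-in)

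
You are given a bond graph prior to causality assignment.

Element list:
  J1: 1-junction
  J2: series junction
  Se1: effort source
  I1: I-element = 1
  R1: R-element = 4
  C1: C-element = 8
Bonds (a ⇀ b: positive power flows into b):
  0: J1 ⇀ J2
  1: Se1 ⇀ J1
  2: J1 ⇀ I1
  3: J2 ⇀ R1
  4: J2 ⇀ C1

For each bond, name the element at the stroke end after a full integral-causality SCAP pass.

#1 stroke→J1  (source Se1 imposes e)
#2 stroke→I1  (I1: I, integral causality)
#0 stroke→J1  (J1 flow already set via bond 2)
#3 stroke→J2  (J2 flow already set via bond 0)
#4 stroke→J2  (J2 flow already set via bond 0)

bond 0 stroke at J1
bond 1 stroke at J1
bond 2 stroke at I1
bond 3 stroke at J2
bond 4 stroke at J2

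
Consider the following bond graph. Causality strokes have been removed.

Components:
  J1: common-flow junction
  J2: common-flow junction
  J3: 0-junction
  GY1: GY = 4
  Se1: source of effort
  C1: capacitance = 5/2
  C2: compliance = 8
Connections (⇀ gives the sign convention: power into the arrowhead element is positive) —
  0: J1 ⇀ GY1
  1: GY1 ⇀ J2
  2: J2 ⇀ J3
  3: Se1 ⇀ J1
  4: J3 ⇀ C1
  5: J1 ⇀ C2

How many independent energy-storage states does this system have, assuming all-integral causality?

#3 →J1  (Se1: effort source, stroke at far end)
#4 →J3  (C1 outputs effort q/C1)
#2 →J2  (J3: bond 4 brought effort, rest push out)
#1 →GY1  (J2 needs exactly one f-in)
#0 →GY1  (GY1 both-in/both-out from 1)
#5 →J1  (J1 flow already set via bond 0)

2  (C1, C2 all integral)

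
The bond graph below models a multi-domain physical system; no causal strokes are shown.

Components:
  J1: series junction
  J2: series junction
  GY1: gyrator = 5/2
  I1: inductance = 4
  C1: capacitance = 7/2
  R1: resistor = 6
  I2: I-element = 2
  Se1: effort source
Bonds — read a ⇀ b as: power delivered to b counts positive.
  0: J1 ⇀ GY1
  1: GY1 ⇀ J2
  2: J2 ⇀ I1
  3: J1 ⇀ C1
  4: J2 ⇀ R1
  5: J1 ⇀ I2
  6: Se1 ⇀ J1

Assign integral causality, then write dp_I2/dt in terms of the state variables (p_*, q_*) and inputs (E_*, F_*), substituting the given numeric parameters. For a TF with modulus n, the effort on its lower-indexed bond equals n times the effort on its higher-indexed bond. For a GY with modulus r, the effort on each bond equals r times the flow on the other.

dp_I2/dt = E_Se1 - 5*p_I1/8 - 2*q_C1/7

bond 6 stroke at J1  (Se1 (Se) sets effort on bond)
bond 2 stroke at I1  (I1 outputs flow p/I1)
bond 1 stroke at J2  (J2 flow already set via bond 2)
bond 4 stroke at J2  (1-jn J2 has f-setter on 2)
bond 0 stroke at J1  (GY1 both-in/both-out from 1)
bond 3 stroke at J1  (C1 outputs effort q/C1)
bond 5 stroke at I2  (closing 1-jn rule on J1)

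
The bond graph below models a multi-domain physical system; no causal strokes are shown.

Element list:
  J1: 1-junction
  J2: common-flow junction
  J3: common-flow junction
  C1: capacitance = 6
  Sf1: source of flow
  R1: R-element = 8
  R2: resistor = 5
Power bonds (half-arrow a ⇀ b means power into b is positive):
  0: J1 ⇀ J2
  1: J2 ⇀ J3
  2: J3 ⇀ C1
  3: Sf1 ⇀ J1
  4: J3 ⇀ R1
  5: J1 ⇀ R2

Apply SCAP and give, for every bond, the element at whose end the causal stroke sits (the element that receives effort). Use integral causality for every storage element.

β0 →J1
β1 →J2
β2 →J3
β3 →Sf1
β4 →J3
β5 →J1

β3 →Sf1  (Sf1: flow source, stroke at near end)
β0 →J1  (J1: bond 3 brought flow, rest push out)
β5 →J1  (J1 flow already set via bond 3)
β1 →J2  (J2 flow already set via bond 0)
β2 →J3  (common-f at J3 fixed by 1)
β4 →J3  (1-jn J3 has f-setter on 1)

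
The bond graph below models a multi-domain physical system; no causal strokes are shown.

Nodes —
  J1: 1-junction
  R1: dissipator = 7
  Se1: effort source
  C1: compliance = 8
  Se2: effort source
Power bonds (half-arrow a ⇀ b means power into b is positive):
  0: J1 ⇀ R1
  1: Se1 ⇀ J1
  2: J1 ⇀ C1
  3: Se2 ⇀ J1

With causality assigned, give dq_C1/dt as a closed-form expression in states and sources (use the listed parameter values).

bond 1 →J1  (Se1: effort source, stroke at far end)
bond 3 →J1  (Se2: effort source, stroke at far end)
bond 2 →J1  (prefer integral on C1)
bond 0 →R1  (J1 needs exactly one f-in)

dq_C1/dt = E_Se1/7 + E_Se2/7 - q_C1/56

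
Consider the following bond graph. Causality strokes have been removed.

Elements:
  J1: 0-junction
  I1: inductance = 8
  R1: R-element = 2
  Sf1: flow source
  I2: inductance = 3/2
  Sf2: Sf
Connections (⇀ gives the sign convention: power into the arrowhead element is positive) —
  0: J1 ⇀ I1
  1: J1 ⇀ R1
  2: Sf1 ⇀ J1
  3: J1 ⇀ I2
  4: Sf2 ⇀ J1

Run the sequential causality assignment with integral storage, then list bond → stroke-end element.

#0 |I1
#1 |J1
#2 |Sf1
#3 |I2
#4 |Sf2

b2 |Sf1  (Sf1: flow source, stroke at near end)
b4 |Sf2  (Sf2: flow source, stroke at near end)
b0 |I1  (I1: I, integral causality)
b3 |I2  (I2 integral (f out))
b1 |J1  (only one effort-in slot at J1)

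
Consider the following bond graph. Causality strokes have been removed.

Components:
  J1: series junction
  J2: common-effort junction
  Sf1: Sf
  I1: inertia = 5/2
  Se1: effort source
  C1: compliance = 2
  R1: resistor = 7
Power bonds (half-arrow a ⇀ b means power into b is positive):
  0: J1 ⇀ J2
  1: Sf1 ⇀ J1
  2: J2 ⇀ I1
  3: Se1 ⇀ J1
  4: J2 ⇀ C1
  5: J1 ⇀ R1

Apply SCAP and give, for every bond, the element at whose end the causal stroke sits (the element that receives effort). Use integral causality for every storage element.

b1 |Sf1  (Sf1 (Sf) sets flow on bond)
b3 |J1  (Se1: effort source, stroke at far end)
b0 |J1  (J1: bond 1 brought flow, rest push out)
b5 |J1  (common-f at J1 fixed by 1)
b2 |I1  (I1: I, integral causality)
b4 |J2  (only one effort-in slot at J2)

#0 stroke at J1
#1 stroke at Sf1
#2 stroke at I1
#3 stroke at J1
#4 stroke at J2
#5 stroke at J1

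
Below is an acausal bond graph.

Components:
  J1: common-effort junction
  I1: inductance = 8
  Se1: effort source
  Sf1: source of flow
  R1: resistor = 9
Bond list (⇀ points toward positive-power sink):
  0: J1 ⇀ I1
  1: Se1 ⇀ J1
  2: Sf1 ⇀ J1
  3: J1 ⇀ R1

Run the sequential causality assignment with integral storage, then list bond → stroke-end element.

b1 stroke→J1  (Se1 fixes effort; stroke away)
b2 stroke→Sf1  (Sf1 (Sf) sets flow on bond)
b0 stroke→I1  (common-e at J1 fixed by 1)
b3 stroke→R1  (J1: bond 1 brought effort, rest push out)

#0 →I1
#1 →J1
#2 →Sf1
#3 →R1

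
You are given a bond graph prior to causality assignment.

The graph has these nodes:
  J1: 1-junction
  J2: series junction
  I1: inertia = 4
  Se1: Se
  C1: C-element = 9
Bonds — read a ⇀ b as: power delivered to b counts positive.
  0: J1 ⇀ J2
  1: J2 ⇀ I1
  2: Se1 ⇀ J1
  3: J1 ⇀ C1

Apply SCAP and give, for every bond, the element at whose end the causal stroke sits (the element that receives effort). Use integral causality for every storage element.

β0 |J2
β1 |I1
β2 |J1
β3 |J1

bond 2 stroke at J1  (Se1 (Se) sets effort on bond)
bond 1 stroke at I1  (I1 outputs flow p/I1)
bond 0 stroke at J2  (1-jn J2 has f-setter on 1)
bond 3 stroke at J1  (1-jn J1 has f-setter on 0)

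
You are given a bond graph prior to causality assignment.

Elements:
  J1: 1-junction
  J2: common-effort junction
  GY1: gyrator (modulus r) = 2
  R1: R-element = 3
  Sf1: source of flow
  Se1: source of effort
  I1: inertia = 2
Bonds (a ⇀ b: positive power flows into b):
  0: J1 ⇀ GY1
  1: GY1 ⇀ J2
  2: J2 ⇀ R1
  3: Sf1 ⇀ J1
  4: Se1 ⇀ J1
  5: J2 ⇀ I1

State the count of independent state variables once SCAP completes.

1  (I1 all integral)

bond 3 stroke→Sf1  (Sf1 fixes flow; stroke at Sf1)
bond 4 stroke→J1  (Se1: effort source, stroke at far end)
bond 0 stroke→J1  (1-jn J1 has f-setter on 3)
bond 1 stroke→J2  (GY1: gyrator matches bond 0)
bond 2 stroke→R1  (common-e at J2 fixed by 1)
bond 5 stroke→I1  (common-e at J2 fixed by 1)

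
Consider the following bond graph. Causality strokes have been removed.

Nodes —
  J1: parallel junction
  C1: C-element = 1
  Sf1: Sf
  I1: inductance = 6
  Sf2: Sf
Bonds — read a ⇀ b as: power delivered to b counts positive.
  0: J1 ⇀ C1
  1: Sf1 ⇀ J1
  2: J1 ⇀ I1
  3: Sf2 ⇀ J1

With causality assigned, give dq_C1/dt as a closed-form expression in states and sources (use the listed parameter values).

bond 1 →Sf1  (Sf1 fixes flow; stroke at Sf1)
bond 3 →Sf2  (Sf2: flow source, stroke at near end)
bond 0 →J1  (C1 integral (e out))
bond 2 →I1  (0-jn J1 has e-setter on 0)

dq_C1/dt = F_Sf1 + F_Sf2 - p_I1/6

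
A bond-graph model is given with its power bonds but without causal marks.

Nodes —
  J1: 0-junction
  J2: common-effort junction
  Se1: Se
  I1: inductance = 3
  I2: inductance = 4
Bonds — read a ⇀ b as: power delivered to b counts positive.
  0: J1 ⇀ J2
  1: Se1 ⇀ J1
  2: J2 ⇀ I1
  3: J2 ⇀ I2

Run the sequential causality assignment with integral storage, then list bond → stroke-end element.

β0 →J2
β1 →J1
β2 →I1
β3 →I2

bond 1 stroke at J1  (Se1 fixes effort; stroke away)
bond 0 stroke at J2  (J1: bond 1 brought effort, rest push out)
bond 2 stroke at I1  (0-jn J2 has e-setter on 0)
bond 3 stroke at I2  (common-e at J2 fixed by 0)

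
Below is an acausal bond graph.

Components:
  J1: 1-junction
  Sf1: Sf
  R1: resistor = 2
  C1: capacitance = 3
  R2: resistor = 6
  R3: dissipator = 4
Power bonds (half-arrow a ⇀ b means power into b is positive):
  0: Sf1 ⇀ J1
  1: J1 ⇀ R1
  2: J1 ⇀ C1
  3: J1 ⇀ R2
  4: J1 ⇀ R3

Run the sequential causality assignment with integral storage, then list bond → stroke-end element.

β0 →Sf1  (Sf1 (Sf) sets flow on bond)
β1 →J1  (common-f at J1 fixed by 0)
β2 →J1  (common-f at J1 fixed by 0)
β3 →J1  (common-f at J1 fixed by 0)
β4 →J1  (1-jn J1 has f-setter on 0)

b0 stroke→Sf1
b1 stroke→J1
b2 stroke→J1
b3 stroke→J1
b4 stroke→J1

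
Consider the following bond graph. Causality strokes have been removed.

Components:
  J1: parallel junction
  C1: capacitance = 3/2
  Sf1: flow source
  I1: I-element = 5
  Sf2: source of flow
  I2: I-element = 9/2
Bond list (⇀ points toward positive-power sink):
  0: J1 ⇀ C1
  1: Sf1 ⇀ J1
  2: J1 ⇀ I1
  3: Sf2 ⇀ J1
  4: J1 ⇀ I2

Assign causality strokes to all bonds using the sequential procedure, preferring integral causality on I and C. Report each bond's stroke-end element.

bond 1 stroke→Sf1  (source Sf1 imposes f)
bond 3 stroke→Sf2  (Sf2 fixes flow; stroke at Sf2)
bond 0 stroke→J1  (C1 integral (e out))
bond 2 stroke→I1  (common-e at J1 fixed by 0)
bond 4 stroke→I2  (J1 effort already set via bond 0)

β0 stroke→J1
β1 stroke→Sf1
β2 stroke→I1
β3 stroke→Sf2
β4 stroke→I2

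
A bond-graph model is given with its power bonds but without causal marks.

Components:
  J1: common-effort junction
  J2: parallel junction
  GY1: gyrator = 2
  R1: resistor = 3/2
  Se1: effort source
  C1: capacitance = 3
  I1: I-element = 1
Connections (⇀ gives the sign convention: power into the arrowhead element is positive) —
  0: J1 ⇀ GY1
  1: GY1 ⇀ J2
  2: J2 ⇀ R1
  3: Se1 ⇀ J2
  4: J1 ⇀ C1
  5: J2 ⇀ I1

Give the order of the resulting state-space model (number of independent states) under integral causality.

2  (C1, I1 all integral)

#3 stroke at J2  (source Se1 imposes e)
#1 stroke at GY1  (J2: bond 3 brought effort, rest push out)
#2 stroke at R1  (J2: bond 3 brought effort, rest push out)
#5 stroke at I1  (0-jn J2 has e-setter on 3)
#0 stroke at GY1  (GY1: gyrator matches bond 1)
#4 stroke at J1  (closing 0-jn rule on J1)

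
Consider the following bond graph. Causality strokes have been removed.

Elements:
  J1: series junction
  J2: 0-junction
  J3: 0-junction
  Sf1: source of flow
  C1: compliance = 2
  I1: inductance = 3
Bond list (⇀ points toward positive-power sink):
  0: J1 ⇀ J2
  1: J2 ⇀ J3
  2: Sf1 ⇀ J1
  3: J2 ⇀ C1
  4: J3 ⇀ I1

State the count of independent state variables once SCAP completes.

β2 stroke→Sf1  (Sf1: flow source, stroke at near end)
β0 stroke→J1  (common-f at J1 fixed by 2)
β3 stroke→J2  (prefer integral on C1)
β1 stroke→J3  (J2: bond 3 brought effort, rest push out)
β4 stroke→I1  (J3 effort already set via bond 1)

2  (C1, I1 all integral)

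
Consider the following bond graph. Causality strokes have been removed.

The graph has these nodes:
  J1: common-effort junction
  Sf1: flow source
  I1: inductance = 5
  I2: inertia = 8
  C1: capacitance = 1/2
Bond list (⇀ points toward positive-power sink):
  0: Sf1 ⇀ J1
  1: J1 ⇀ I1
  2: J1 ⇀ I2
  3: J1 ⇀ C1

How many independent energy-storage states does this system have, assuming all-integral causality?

b0 stroke at Sf1  (source Sf1 imposes f)
b1 stroke at I1  (I1: I, integral causality)
b2 stroke at I2  (I2: I, integral causality)
b3 stroke at J1  (only one effort-in slot at J1)

3  (C1, I1, I2 all integral)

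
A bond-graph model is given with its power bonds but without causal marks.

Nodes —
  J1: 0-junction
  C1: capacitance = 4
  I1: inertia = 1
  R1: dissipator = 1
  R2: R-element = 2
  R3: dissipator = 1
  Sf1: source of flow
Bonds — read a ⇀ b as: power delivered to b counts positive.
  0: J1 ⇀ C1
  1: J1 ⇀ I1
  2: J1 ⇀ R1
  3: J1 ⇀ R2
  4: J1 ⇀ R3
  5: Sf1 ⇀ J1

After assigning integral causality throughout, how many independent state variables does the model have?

#5 |Sf1  (Sf1: flow source, stroke at near end)
#0 |J1  (C1 outputs effort q/C1)
#1 |I1  (0-jn J1 has e-setter on 0)
#2 |R1  (J1 effort already set via bond 0)
#3 |R2  (J1: bond 0 brought effort, rest push out)
#4 |R3  (0-jn J1 has e-setter on 0)

2  (C1, I1 all integral)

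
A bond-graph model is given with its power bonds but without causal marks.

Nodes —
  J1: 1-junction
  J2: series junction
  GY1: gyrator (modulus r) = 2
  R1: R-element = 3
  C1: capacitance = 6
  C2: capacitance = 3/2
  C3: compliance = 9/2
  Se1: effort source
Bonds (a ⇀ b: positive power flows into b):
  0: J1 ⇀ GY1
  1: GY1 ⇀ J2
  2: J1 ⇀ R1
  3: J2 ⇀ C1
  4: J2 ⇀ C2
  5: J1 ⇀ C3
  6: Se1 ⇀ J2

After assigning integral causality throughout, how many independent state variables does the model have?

3  (C1, C2, C3 all integral)

b6 stroke→J2  (Se1: effort source, stroke at far end)
b3 stroke→J2  (C1 outputs effort q/C1)
b4 stroke→J2  (prefer integral on C2)
b1 stroke→GY1  (only one flow-in slot at J2)
b0 stroke→GY1  (GY GY1: same side as bond 1)
b2 stroke→J1  (common-f at J1 fixed by 0)
b5 stroke→J1  (J1: bond 0 brought flow, rest push out)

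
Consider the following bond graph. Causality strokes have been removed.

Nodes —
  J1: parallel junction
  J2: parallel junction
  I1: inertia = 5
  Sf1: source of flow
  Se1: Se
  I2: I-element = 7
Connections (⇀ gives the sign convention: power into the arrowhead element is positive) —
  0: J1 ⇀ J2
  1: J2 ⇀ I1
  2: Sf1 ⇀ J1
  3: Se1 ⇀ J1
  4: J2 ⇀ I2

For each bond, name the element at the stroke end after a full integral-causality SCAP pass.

#0 stroke at J2
#1 stroke at I1
#2 stroke at Sf1
#3 stroke at J1
#4 stroke at I2

b2 stroke→Sf1  (Sf1: flow source, stroke at near end)
b3 stroke→J1  (Se1 (Se) sets effort on bond)
b0 stroke→J2  (J1: bond 3 brought effort, rest push out)
b1 stroke→I1  (common-e at J2 fixed by 0)
b4 stroke→I2  (common-e at J2 fixed by 0)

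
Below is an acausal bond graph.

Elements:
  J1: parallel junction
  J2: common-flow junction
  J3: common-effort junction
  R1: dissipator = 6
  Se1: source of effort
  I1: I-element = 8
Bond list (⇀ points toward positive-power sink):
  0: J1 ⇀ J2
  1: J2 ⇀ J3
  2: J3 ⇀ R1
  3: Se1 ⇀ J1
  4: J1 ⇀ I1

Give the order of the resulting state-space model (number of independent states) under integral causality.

1  (I1 all integral)

#3 stroke at J1  (Se1: effort source, stroke at far end)
#0 stroke at J2  (J1: bond 3 brought effort, rest push out)
#4 stroke at I1  (J1 effort already set via bond 3)
#1 stroke at J3  (J2: last free bond brings flow in)
#2 stroke at R1  (common-e at J3 fixed by 1)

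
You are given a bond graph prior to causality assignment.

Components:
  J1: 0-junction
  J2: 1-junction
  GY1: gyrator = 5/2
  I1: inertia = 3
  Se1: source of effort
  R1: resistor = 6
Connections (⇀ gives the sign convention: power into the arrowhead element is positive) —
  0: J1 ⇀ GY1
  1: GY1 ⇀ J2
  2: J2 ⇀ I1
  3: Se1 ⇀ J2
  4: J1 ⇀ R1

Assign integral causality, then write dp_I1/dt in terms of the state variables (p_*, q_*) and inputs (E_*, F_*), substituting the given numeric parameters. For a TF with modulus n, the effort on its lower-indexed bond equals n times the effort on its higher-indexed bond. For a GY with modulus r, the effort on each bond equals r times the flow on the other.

dp_I1/dt = E_Se1 - 25*p_I1/72

b3 stroke at J2  (Se1 fixes effort; stroke away)
b2 stroke at I1  (prefer integral on I1)
b1 stroke at J2  (1-jn J2 has f-setter on 2)
b0 stroke at J1  (GY1 both-in/both-out from 1)
b4 stroke at R1  (J1 effort already set via bond 0)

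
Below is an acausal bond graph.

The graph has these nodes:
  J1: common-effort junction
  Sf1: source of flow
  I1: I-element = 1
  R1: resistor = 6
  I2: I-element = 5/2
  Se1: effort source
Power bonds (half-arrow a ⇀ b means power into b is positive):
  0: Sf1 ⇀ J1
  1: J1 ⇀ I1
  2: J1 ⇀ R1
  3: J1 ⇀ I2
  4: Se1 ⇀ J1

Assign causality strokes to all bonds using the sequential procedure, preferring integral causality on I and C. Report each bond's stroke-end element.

β0 stroke at Sf1
β1 stroke at I1
β2 stroke at R1
β3 stroke at I2
β4 stroke at J1

b0 →Sf1  (Sf1: flow source, stroke at near end)
b4 →J1  (source Se1 imposes e)
b1 →I1  (J1 effort already set via bond 4)
b2 →R1  (common-e at J1 fixed by 4)
b3 →I2  (J1 effort already set via bond 4)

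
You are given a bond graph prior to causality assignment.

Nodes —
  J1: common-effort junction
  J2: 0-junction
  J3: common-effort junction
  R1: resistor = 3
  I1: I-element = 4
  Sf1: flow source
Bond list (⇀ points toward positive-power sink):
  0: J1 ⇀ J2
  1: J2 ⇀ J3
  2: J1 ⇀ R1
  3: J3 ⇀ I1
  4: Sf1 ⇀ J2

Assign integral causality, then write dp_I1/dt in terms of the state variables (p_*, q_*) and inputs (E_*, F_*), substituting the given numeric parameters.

β4 stroke at Sf1  (Sf1 fixes flow; stroke at Sf1)
β3 stroke at I1  (prefer integral on I1)
β1 stroke at J3  (closing 0-jn rule on J3)
β0 stroke at J2  (J2: last free bond brings effort in)
β2 stroke at J1  (only one effort-in slot at J1)

dp_I1/dt = 3*F_Sf1 - 3*p_I1/4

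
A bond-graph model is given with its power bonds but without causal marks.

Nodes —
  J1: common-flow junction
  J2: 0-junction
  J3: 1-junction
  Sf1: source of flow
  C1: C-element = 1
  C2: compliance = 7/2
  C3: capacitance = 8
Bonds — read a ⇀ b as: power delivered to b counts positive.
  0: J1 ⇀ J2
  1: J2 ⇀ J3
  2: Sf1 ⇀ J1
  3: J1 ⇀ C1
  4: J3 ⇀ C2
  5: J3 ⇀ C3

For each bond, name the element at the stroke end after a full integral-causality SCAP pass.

b2 stroke at Sf1  (source Sf1 imposes f)
b0 stroke at J1  (J1 flow already set via bond 2)
b3 stroke at J1  (common-f at J1 fixed by 2)
b1 stroke at J2  (J2 needs exactly one e-in)
b4 stroke at J3  (J3 flow already set via bond 1)
b5 stroke at J3  (J3 flow already set via bond 1)

bond 0 stroke→J1
bond 1 stroke→J2
bond 2 stroke→Sf1
bond 3 stroke→J1
bond 4 stroke→J3
bond 5 stroke→J3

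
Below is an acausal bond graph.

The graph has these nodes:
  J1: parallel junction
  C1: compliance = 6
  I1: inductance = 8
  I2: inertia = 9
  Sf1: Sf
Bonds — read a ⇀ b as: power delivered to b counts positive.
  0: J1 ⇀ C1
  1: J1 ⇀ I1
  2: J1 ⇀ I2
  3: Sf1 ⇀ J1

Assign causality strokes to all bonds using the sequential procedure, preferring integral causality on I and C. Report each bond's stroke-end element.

β3 |Sf1  (Sf1: flow source, stroke at near end)
β0 |J1  (C1 outputs effort q/C1)
β1 |I1  (J1 effort already set via bond 0)
β2 |I2  (common-e at J1 fixed by 0)

β0 stroke→J1
β1 stroke→I1
β2 stroke→I2
β3 stroke→Sf1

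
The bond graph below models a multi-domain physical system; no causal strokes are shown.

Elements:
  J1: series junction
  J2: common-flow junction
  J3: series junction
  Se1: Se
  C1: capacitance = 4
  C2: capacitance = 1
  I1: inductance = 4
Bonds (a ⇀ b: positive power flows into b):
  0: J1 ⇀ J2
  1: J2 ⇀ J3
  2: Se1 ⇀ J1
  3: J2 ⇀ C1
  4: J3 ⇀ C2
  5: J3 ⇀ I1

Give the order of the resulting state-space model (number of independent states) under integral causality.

3  (C1, C2, I1 all integral)

β2 →J1  (Se1 fixes effort; stroke away)
β0 →J2  (J1: last free bond brings flow in)
β3 →J2  (C1: C, integral causality)
β1 →J3  (J2 needs exactly one f-in)
β4 →J3  (C2 integral (e out))
β5 →I1  (closing 1-jn rule on J3)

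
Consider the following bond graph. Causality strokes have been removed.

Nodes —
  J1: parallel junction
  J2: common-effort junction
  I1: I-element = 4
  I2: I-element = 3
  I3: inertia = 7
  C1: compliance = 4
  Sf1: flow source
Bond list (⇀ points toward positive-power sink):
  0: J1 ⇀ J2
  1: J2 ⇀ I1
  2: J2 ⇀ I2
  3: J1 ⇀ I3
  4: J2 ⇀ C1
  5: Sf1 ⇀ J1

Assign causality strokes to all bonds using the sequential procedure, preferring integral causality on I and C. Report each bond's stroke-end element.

#5 stroke→Sf1  (Sf1 (Sf) sets flow on bond)
#1 stroke→I1  (prefer integral on I1)
#2 stroke→I2  (prefer integral on I2)
#3 stroke→I3  (I3 integral (f out))
#0 stroke→J1  (only one effort-in slot at J1)
#4 stroke→J2  (only one effort-in slot at J2)

β0 stroke→J1
β1 stroke→I1
β2 stroke→I2
β3 stroke→I3
β4 stroke→J2
β5 stroke→Sf1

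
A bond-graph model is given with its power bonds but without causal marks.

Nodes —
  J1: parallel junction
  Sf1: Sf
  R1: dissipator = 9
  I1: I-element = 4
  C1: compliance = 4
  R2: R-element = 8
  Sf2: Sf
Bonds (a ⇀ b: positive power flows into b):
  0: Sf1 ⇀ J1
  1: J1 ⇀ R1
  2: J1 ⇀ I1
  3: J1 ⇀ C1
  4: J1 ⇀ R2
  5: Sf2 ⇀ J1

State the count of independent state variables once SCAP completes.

bond 0 |Sf1  (Sf1: flow source, stroke at near end)
bond 5 |Sf2  (Sf2: flow source, stroke at near end)
bond 2 |I1  (prefer integral on I1)
bond 3 |J1  (C1 integral (e out))
bond 1 |R1  (common-e at J1 fixed by 3)
bond 4 |R2  (common-e at J1 fixed by 3)

2  (C1, I1 all integral)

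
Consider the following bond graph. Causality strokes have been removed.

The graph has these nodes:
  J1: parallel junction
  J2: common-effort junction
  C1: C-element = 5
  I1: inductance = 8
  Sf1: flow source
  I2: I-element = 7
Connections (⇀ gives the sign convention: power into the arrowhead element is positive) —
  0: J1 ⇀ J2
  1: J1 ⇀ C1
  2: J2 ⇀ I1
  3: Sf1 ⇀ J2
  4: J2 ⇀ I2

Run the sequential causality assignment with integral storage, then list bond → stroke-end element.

β0 →J2
β1 →J1
β2 →I1
β3 →Sf1
β4 →I2

β3 stroke at Sf1  (Sf1 fixes flow; stroke at Sf1)
β1 stroke at J1  (C1: C, integral causality)
β0 stroke at J2  (J1: bond 1 brought effort, rest push out)
β2 stroke at I1  (0-jn J2 has e-setter on 0)
β4 stroke at I2  (common-e at J2 fixed by 0)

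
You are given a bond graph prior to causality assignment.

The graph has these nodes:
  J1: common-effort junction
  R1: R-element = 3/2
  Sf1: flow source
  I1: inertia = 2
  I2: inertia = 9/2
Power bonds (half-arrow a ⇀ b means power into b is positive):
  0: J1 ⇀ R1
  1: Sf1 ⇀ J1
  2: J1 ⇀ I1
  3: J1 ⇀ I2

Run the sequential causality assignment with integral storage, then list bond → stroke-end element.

β1 →Sf1  (Sf1 fixes flow; stroke at Sf1)
β2 →I1  (prefer integral on I1)
β3 →I2  (I2 outputs flow p/I2)
β0 →J1  (J1 needs exactly one e-in)

bond 0 |J1
bond 1 |Sf1
bond 2 |I1
bond 3 |I2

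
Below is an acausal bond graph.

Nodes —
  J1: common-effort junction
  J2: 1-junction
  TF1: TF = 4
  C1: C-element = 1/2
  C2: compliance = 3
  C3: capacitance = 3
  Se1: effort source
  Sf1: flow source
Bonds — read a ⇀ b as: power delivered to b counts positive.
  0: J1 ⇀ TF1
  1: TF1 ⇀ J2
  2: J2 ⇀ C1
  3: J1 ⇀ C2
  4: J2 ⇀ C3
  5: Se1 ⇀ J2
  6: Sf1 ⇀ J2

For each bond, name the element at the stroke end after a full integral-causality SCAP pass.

β0 |TF1
β1 |J2
β2 |J2
β3 |J1
β4 |J2
β5 |J2
β6 |Sf1

β5 |J2  (source Se1 imposes e)
β6 |Sf1  (Sf1: flow source, stroke at near end)
β1 |J2  (J2 flow already set via bond 6)
β2 |J2  (J2 flow already set via bond 6)
β4 |J2  (1-jn J2 has f-setter on 6)
β0 |TF1  (TF1 one-in-one-out from 1)
β3 |J1  (J1 needs exactly one e-in)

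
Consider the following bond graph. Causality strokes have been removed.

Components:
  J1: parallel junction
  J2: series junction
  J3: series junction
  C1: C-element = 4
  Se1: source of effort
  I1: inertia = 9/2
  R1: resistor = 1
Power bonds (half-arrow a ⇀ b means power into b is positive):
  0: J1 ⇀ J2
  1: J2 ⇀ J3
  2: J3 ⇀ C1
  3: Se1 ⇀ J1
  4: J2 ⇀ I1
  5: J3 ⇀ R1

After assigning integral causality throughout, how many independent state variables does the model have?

2  (C1, I1 all integral)

b3 |J1  (Se1 (Se) sets effort on bond)
b0 |J2  (0-jn J1 has e-setter on 3)
b2 |J3  (prefer integral on C1)
b4 |I1  (I1: I, integral causality)
b1 |J2  (J2: bond 4 brought flow, rest push out)
b5 |J3  (common-f at J3 fixed by 1)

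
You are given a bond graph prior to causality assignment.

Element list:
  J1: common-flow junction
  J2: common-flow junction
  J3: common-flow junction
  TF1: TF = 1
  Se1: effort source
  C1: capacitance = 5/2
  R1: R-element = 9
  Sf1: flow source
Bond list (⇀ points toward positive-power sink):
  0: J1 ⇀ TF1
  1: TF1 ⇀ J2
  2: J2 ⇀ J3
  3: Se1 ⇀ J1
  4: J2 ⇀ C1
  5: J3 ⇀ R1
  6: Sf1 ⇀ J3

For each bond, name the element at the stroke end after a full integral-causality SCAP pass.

#3 |J1  (Se1 (Se) sets effort on bond)
#6 |Sf1  (source Sf1 imposes f)
#0 |TF1  (J1 needs exactly one f-in)
#2 |J3  (1-jn J3 has f-setter on 6)
#5 |J3  (J3 flow already set via bond 6)
#1 |J2  (through TF1, causality passes straight; one stroke at TF1)
#4 |J2  (J2 flow already set via bond 2)

#0 →TF1
#1 →J2
#2 →J3
#3 →J1
#4 →J2
#5 →J3
#6 →Sf1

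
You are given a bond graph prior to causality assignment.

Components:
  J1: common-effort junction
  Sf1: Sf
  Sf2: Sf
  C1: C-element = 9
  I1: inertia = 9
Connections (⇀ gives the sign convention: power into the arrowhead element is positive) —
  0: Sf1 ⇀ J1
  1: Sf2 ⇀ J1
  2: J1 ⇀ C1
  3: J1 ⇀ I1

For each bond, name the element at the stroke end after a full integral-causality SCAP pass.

bond 0 stroke at Sf1  (Sf1 (Sf) sets flow on bond)
bond 1 stroke at Sf2  (Sf2: flow source, stroke at near end)
bond 2 stroke at J1  (prefer integral on C1)
bond 3 stroke at I1  (common-e at J1 fixed by 2)

#0 →Sf1
#1 →Sf2
#2 →J1
#3 →I1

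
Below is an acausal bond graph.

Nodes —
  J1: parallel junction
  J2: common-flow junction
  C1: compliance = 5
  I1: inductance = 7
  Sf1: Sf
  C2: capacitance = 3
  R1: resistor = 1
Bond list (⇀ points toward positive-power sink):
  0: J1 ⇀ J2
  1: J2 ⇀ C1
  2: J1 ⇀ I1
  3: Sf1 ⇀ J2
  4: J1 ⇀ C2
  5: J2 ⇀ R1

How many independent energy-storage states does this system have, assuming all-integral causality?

β3 stroke→Sf1  (Sf1 fixes flow; stroke at Sf1)
β0 stroke→J2  (J2 flow already set via bond 3)
β1 stroke→J2  (J2: bond 3 brought flow, rest push out)
β5 stroke→J2  (1-jn J2 has f-setter on 3)
β2 stroke→I1  (I1 integral (f out))
β4 stroke→J1  (closing 0-jn rule on J1)

3  (C1, C2, I1 all integral)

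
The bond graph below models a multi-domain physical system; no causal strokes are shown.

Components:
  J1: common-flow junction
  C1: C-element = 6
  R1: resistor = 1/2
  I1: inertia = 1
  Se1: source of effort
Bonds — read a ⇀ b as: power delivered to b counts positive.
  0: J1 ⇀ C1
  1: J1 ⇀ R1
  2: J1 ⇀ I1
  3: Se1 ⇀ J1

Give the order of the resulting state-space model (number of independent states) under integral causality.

2  (C1, I1 all integral)

b3 →J1  (Se1 fixes effort; stroke away)
b0 →J1  (C1 integral (e out))
b2 →I1  (I1 integral (f out))
b1 →J1  (J1 flow already set via bond 2)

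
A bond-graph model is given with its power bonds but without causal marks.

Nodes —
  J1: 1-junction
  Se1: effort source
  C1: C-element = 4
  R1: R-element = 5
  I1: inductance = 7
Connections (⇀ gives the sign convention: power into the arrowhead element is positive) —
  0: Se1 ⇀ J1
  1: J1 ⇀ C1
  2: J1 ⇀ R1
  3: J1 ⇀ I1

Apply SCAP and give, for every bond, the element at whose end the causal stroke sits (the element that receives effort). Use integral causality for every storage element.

b0 stroke→J1  (Se1 fixes effort; stroke away)
b1 stroke→J1  (C1: C, integral causality)
b3 stroke→I1  (I1 integral (f out))
b2 stroke→J1  (common-f at J1 fixed by 3)

β0 stroke at J1
β1 stroke at J1
β2 stroke at J1
β3 stroke at I1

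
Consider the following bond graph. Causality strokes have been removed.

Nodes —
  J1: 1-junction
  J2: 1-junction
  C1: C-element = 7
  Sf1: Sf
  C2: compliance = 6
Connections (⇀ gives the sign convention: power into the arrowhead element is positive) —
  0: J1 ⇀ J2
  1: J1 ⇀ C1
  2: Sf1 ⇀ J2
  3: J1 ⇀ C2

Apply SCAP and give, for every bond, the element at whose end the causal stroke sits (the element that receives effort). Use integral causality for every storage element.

#2 |Sf1  (Sf1 (Sf) sets flow on bond)
#0 |J2  (1-jn J2 has f-setter on 2)
#1 |J1  (1-jn J1 has f-setter on 0)
#3 |J1  (J1: bond 0 brought flow, rest push out)

b0 stroke→J2
b1 stroke→J1
b2 stroke→Sf1
b3 stroke→J1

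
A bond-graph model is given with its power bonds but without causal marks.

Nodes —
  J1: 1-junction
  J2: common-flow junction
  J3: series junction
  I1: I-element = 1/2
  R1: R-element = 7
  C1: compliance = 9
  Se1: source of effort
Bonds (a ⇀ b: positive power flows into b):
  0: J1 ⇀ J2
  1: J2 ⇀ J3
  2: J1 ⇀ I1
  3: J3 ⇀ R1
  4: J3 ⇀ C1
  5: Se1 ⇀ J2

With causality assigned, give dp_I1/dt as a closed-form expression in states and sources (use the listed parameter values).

#5 stroke→J2  (Se1 fixes effort; stroke away)
#2 stroke→I1  (I1 integral (f out))
#0 stroke→J1  (J1 flow already set via bond 2)
#1 stroke→J2  (common-f at J2 fixed by 0)
#3 stroke→J3  (common-f at J3 fixed by 1)
#4 stroke→J3  (J3: bond 1 brought flow, rest push out)

dp_I1/dt = E_Se1 - 14*p_I1 - q_C1/9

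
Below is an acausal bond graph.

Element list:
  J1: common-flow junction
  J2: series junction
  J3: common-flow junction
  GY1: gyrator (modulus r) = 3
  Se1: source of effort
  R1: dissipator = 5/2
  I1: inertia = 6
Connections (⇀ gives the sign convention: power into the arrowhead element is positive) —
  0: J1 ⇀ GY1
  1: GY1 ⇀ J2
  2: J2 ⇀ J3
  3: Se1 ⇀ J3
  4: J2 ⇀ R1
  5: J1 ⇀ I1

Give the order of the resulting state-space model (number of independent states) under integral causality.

1  (I1 all integral)

b3 →J3  (Se1: effort source, stroke at far end)
b2 →J2  (J3: last free bond brings flow in)
b5 →I1  (I1 outputs flow p/I1)
b0 →J1  (common-f at J1 fixed by 5)
b1 →J2  (GY GY1: same side as bond 0)
b4 →R1  (only one flow-in slot at J2)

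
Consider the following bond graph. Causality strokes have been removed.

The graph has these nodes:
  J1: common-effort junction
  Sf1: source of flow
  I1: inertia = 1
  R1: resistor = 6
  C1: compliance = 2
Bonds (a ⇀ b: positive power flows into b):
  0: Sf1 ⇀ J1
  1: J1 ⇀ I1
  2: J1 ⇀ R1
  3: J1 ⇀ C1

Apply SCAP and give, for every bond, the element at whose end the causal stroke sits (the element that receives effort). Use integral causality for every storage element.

bond 0 stroke at Sf1
bond 1 stroke at I1
bond 2 stroke at R1
bond 3 stroke at J1

#0 →Sf1  (Sf1 fixes flow; stroke at Sf1)
#1 →I1  (prefer integral on I1)
#3 →J1  (prefer integral on C1)
#2 →R1  (J1: bond 3 brought effort, rest push out)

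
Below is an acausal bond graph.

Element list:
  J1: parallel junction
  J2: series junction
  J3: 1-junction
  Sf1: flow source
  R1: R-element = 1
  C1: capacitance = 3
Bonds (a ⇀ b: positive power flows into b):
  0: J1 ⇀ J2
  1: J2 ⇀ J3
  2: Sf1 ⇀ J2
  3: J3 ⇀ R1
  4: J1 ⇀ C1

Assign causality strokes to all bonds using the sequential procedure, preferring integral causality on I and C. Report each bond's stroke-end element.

bond 0 |J2
bond 1 |J2
bond 2 |Sf1
bond 3 |J3
bond 4 |J1

#2 stroke at Sf1  (Sf1 fixes flow; stroke at Sf1)
#0 stroke at J2  (J2 flow already set via bond 2)
#1 stroke at J2  (J2 flow already set via bond 2)
#3 stroke at J3  (1-jn J3 has f-setter on 1)
#4 stroke at J1  (J1 needs exactly one e-in)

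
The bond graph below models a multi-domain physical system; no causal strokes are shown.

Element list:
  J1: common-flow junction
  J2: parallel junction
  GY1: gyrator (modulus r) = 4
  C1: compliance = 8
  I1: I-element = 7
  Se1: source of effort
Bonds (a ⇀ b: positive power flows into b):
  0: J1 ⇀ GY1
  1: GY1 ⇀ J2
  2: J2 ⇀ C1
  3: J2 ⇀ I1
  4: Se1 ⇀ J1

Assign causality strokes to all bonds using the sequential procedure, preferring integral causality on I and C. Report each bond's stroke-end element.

bond 4 |J1  (Se1: effort source, stroke at far end)
bond 0 |GY1  (closing 1-jn rule on J1)
bond 1 |GY1  (through GY1, causality inverts; strokes same side of GY1)
bond 2 |J2  (C1 integral (e out))
bond 3 |I1  (0-jn J2 has e-setter on 2)

bond 0 stroke→GY1
bond 1 stroke→GY1
bond 2 stroke→J2
bond 3 stroke→I1
bond 4 stroke→J1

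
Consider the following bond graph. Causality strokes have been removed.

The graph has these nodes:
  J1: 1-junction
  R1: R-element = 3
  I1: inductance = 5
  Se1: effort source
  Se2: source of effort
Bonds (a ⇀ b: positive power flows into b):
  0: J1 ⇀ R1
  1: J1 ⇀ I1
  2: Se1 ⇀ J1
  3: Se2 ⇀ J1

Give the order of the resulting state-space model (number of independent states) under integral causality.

b2 stroke→J1  (Se1: effort source, stroke at far end)
b3 stroke→J1  (Se2 fixes effort; stroke away)
b1 stroke→I1  (I1: I, integral causality)
b0 stroke→J1  (1-jn J1 has f-setter on 1)

1  (I1 all integral)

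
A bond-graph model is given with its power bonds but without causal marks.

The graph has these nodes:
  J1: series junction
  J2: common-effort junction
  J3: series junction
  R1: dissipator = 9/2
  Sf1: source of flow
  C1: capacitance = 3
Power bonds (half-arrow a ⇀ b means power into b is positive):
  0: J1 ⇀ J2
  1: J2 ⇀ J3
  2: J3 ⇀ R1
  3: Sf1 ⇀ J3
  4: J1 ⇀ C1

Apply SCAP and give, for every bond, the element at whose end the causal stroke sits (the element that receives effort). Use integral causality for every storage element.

bond 0 →J2
bond 1 →J3
bond 2 →J3
bond 3 →Sf1
bond 4 →J1

#3 stroke→Sf1  (Sf1 (Sf) sets flow on bond)
#1 stroke→J3  (J3 flow already set via bond 3)
#2 stroke→J3  (common-f at J3 fixed by 3)
#0 stroke→J2  (J2 needs exactly one e-in)
#4 stroke→J1  (J1 flow already set via bond 0)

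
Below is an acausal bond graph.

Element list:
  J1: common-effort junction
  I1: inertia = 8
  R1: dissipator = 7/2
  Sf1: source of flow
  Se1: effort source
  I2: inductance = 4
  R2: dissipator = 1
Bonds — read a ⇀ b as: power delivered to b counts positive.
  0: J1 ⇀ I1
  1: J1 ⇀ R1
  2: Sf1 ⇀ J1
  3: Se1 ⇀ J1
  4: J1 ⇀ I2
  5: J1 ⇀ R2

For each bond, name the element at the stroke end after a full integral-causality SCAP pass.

#0 stroke→I1
#1 stroke→R1
#2 stroke→Sf1
#3 stroke→J1
#4 stroke→I2
#5 stroke→R2

#2 stroke→Sf1  (Sf1: flow source, stroke at near end)
#3 stroke→J1  (Se1 fixes effort; stroke away)
#0 stroke→I1  (J1 effort already set via bond 3)
#1 stroke→R1  (common-e at J1 fixed by 3)
#4 stroke→I2  (J1: bond 3 brought effort, rest push out)
#5 stroke→R2  (J1 effort already set via bond 3)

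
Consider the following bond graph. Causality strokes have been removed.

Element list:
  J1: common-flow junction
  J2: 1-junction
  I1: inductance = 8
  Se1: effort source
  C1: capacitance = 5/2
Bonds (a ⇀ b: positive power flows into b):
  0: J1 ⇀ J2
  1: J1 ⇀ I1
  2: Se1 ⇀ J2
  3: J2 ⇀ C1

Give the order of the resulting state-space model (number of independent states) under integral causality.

2  (C1, I1 all integral)

β2 stroke→J2  (source Se1 imposes e)
β1 stroke→I1  (I1: I, integral causality)
β0 stroke→J1  (J1 flow already set via bond 1)
β3 stroke→J2  (1-jn J2 has f-setter on 0)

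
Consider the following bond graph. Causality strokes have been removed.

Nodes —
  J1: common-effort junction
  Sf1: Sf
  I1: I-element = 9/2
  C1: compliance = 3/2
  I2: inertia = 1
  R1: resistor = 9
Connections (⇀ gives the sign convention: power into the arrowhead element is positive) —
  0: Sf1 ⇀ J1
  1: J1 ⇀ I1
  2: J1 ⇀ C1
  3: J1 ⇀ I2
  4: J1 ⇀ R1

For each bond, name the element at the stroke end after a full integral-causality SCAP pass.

bond 0 stroke at Sf1  (source Sf1 imposes f)
bond 1 stroke at I1  (prefer integral on I1)
bond 2 stroke at J1  (C1: C, integral causality)
bond 3 stroke at I2  (0-jn J1 has e-setter on 2)
bond 4 stroke at R1  (J1 effort already set via bond 2)

b0 stroke at Sf1
b1 stroke at I1
b2 stroke at J1
b3 stroke at I2
b4 stroke at R1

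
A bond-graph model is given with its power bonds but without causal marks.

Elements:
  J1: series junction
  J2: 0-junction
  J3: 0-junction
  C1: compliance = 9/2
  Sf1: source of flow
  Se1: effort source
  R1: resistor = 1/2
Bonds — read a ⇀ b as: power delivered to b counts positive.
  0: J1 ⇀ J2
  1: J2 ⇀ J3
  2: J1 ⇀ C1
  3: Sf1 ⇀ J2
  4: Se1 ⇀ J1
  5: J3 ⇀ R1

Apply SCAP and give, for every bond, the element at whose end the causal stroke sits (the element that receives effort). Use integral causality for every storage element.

β0 stroke at J2
β1 stroke at J3
β2 stroke at J1
β3 stroke at Sf1
β4 stroke at J1
β5 stroke at R1

b3 stroke→Sf1  (Sf1 (Sf) sets flow on bond)
b4 stroke→J1  (source Se1 imposes e)
b2 stroke→J1  (C1: C, integral causality)
b0 stroke→J2  (J1: last free bond brings flow in)
b1 stroke→J3  (J2 effort already set via bond 0)
b5 stroke→R1  (common-e at J3 fixed by 1)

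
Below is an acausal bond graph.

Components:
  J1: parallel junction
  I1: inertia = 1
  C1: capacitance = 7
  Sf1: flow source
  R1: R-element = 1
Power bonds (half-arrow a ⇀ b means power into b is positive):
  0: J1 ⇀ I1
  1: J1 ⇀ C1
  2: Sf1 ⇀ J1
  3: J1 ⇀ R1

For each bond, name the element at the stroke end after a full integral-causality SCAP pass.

b2 |Sf1  (Sf1 fixes flow; stroke at Sf1)
b0 |I1  (I1 outputs flow p/I1)
b1 |J1  (C1: C, integral causality)
b3 |R1  (J1: bond 1 brought effort, rest push out)

β0 →I1
β1 →J1
β2 →Sf1
β3 →R1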